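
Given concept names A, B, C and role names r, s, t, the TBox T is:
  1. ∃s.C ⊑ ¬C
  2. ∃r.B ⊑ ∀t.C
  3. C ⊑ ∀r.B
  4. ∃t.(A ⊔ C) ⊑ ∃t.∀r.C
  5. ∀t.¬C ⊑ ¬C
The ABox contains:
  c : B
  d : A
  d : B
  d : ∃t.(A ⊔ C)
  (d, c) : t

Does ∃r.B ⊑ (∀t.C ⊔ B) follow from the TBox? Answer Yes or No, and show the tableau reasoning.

1. ∃r.B ⊑ (∀t.C ⊔ B)  ⇔  (∃r.B ⊓ (∃t.¬C ⊓ ¬B)) unsat w.r.t. T
   all branches close; clash {C, ¬C} at an ∃-successor
2. Hence ∃r.B ⊑ (∀t.C ⊔ B): entailed.

Yes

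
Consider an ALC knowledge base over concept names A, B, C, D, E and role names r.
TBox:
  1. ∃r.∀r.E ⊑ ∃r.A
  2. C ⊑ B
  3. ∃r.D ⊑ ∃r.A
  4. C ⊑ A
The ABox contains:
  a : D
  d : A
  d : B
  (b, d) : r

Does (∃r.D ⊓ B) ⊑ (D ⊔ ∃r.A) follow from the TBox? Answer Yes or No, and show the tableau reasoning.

Yes

1. (∃r.D ⊓ B) ⊑ (D ⊔ ∃r.A)  ⇔  ((∃r.D ⊓ B) ⊓ (¬D ⊓ ∀r.¬A)) unsat w.r.t. T
   all branches close; clash {A, ¬A} at an ∃-successor
2. Hence (∃r.D ⊓ B) ⊑ (D ⊔ ∃r.A): entailed.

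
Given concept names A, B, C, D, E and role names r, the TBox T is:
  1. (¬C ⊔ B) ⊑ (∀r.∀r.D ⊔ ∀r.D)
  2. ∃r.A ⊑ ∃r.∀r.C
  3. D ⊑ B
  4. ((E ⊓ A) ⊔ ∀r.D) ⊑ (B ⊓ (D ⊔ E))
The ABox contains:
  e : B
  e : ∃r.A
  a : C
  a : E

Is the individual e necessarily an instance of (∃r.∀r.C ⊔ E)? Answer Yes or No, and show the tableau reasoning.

Yes

1. e : (∃r.∀r.C ⊔ E)?  L(e) = {B, ∃r.A} ∪ {(∀r.∃r.¬C ⊓ ¬E)}
   clash {E, ¬E} at e — e ∈ (∃r.∀r.C ⊔ E)
2. Hence e : (∃r.∀r.C ⊔ E): entailed.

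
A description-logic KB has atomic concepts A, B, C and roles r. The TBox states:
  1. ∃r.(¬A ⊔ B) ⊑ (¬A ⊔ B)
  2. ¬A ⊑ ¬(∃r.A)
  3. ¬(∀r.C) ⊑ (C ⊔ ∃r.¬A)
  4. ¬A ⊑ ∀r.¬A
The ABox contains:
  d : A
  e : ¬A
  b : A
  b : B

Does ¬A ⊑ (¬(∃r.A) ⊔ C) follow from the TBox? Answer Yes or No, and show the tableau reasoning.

Yes

1. ¬A ⊑ (¬(∃r.A) ⊔ C)  ⇔  (¬A ⊓ (∃r.A ⊓ ¬C)) unsat w.r.t. T
   all branches close; clash {A, ¬A} at an ∃-successor
2. Hence ¬A ⊑ (¬(∃r.A) ⊔ C): entailed.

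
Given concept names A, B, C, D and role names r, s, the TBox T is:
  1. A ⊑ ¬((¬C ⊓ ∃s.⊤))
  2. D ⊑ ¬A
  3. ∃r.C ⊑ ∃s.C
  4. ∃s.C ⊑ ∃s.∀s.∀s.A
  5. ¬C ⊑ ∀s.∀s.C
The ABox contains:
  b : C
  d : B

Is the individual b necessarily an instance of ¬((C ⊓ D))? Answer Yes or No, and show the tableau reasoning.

1. b : ¬((C ⊓ D))?  L(b) = {C} ∪ {(C ⊓ D)}
   apply at b: D⊑¬A
   open: L(b) ⊇ {C, D, ¬A, ∀r.¬C, ∀s.¬C} — b ∉ ¬((C ⊓ D)) possible
2. Hence b : ¬((C ⊓ D)): not entailed.

No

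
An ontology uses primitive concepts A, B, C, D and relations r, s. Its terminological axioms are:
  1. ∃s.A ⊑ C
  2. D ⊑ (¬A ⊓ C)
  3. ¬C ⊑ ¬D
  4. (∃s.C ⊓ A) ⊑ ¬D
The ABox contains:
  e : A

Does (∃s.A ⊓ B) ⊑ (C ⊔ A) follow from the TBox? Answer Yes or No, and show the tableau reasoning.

Yes

1. (∃s.A ⊓ B) ⊑ (C ⊔ A)  ⇔  ((∃s.A ⊓ B) ⊓ (¬C ⊓ ¬A)) unsat w.r.t. T
   all branches close; clash {C, ¬C} at x₀
2. Hence (∃s.A ⊓ B) ⊑ (C ⊔ A): entailed.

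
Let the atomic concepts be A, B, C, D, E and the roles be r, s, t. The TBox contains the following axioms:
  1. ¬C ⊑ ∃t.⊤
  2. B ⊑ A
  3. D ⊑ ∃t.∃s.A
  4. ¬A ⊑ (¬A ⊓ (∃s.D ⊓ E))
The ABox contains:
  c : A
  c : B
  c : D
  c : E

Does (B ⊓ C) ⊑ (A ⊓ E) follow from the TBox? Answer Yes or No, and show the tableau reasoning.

1. (B ⊓ C) ⊑ (A ⊓ E)  ⇔  ((B ⊓ C) ⊓ (¬A ⊔ ¬E)) unsat w.r.t. T
   apply at x₀: B⊑A
   open: L(x₀) ⊇ {A, B, C, ¬D, ¬E}
2. Hence (B ⊓ C) ⊑ (A ⊓ E): not entailed.

No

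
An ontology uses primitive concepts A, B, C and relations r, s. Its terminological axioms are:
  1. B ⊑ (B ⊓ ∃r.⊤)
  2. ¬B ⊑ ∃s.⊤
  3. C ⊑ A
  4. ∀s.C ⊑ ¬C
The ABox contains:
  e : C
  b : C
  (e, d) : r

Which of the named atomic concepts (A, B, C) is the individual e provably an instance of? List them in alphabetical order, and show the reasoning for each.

{A, C}

1. e : A?  L(e) = {C} ∪ {¬A}
   clash {A, ¬A} at e — e ∈ A
2. e : B?  L(e) = {C} ∪ {¬B}
   apply at e: ¬B⊑∃s.⊤; C⊑A
   open: L(e) ⊇ {A, C, ¬B, ∃s.¬C, ∃s.⊤} (+ ∃-successors) — e ∉ B possible
3. e : C?  L(e) = {C} ∪ {¬C}
   clash {C, ¬C} at e — e ∈ C
4. Entailed for e: {A, C}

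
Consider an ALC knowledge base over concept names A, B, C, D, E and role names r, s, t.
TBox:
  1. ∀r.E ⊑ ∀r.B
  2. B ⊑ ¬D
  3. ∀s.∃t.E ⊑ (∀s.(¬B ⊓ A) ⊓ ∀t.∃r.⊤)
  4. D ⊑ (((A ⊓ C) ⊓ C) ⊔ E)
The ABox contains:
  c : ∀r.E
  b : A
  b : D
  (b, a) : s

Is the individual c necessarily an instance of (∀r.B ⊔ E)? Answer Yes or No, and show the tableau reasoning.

1. c : (∀r.B ⊔ E)?  L(c) = {∀r.E} ∪ {(∃r.¬B ⊓ ¬E)}
   clash {B, ¬B} at an ∃-successor — c ∈ (∀r.B ⊔ E)
2. Hence c : (∀r.B ⊔ E): entailed.

Yes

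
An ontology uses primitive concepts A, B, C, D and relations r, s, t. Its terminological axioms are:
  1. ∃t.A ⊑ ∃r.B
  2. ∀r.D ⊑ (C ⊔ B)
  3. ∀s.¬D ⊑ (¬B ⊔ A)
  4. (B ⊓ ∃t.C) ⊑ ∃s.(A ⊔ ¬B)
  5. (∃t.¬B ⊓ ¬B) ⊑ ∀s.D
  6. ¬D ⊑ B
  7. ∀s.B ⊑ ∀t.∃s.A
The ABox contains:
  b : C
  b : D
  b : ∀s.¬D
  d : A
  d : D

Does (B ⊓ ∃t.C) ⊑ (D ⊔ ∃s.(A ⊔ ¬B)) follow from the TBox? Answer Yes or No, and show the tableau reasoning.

1. (B ⊓ ∃t.C) ⊑ (D ⊔ ∃s.(A ⊔ ¬B))  ⇔  ((B ⊓ ∃t.C) ⊓ (¬D ⊓ ∀s.(¬A ⊓ B))) unsat w.r.t. T
   all branches close; clash {B, ¬B} at an ∃-successor
2. Hence (B ⊓ ∃t.C) ⊑ (D ⊔ ∃s.(A ⊔ ¬B)): entailed.

Yes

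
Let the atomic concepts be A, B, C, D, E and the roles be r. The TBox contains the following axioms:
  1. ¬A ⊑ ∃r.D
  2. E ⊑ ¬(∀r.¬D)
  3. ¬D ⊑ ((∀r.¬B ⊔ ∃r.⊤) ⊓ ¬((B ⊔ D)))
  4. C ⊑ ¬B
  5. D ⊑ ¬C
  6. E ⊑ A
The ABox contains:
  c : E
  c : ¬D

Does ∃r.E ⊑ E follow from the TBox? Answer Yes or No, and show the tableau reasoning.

1. ∃r.E ⊑ E  ⇔  (∃r.E ⊓ ¬E) unsat w.r.t. T
   open: L(x₀) ⊇ {A, D, ¬C, ¬E, ∃r.E} (+ ∃-successors)
2. Hence ∃r.E ⊑ E: not entailed.

No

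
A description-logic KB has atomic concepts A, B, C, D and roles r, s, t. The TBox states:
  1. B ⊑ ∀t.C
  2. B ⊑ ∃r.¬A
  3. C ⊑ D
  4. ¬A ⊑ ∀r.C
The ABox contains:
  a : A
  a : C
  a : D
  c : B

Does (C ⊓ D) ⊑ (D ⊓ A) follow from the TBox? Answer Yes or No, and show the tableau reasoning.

No

1. (C ⊓ D) ⊑ (D ⊓ A)  ⇔  ((C ⊓ D) ⊓ (¬D ⊔ ¬A)) unsat w.r.t. T
   open: L(x₀) ⊇ {C, D, ¬A, ¬B, ∀r.C}
2. Hence (C ⊓ D) ⊑ (D ⊓ A): not entailed.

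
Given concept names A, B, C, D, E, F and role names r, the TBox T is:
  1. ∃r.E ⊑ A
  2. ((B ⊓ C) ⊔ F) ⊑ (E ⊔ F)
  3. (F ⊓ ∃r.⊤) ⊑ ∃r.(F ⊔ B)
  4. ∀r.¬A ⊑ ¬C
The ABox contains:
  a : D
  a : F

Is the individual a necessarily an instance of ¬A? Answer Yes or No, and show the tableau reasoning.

1. a : ¬A?  L(a) = {D, F} ∪ {A}
   open: L(a) ⊇ {A, D, F, ∃r.(F ⊔ B), ∃r.A} (+ ∃-successors) — a ∉ ¬A possible
2. Hence a : ¬A: not entailed.

No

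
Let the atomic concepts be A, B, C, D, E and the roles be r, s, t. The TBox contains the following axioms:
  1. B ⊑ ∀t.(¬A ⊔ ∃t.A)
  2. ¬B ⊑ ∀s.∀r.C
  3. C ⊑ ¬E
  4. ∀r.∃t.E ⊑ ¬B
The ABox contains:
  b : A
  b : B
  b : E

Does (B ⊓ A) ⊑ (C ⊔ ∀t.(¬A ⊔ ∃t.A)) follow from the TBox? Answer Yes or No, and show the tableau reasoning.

1. (B ⊓ A) ⊑ (C ⊔ ∀t.(¬A ⊔ ∃t.A))  ⇔  ((B ⊓ A) ⊓ (¬C ⊓ ∃t.(A ⊓ ∀t.¬A))) unsat w.r.t. T
   all branches close; clash {B, ¬B} at x₀
2. Hence (B ⊓ A) ⊑ (C ⊔ ∀t.(¬A ⊔ ∃t.A)): entailed.

Yes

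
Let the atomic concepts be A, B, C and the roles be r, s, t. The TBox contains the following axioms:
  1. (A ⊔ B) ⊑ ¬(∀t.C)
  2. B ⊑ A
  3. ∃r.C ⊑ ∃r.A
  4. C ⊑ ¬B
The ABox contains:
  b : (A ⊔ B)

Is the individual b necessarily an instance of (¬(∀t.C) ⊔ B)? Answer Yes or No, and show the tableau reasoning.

1. b : (¬(∀t.C) ⊔ B)?  L(b) = {(A ⊔ B)} ∪ {(∀t.C ⊓ ¬B)}
   clash {B, ¬B} at b — b ∈ (¬(∀t.C) ⊔ B)
2. Hence b : (¬(∀t.C) ⊔ B): entailed.

Yes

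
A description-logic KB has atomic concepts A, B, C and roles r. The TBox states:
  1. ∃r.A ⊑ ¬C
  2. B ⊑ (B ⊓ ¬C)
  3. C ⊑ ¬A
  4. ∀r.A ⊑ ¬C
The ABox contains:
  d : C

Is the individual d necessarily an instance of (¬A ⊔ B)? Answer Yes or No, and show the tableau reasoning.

Yes

1. d : (¬A ⊔ B)?  L(d) = {C} ∪ {(A ⊓ ¬B)}
   clash {A, ¬A} at d — d ∈ (¬A ⊔ B)
2. Hence d : (¬A ⊔ B): entailed.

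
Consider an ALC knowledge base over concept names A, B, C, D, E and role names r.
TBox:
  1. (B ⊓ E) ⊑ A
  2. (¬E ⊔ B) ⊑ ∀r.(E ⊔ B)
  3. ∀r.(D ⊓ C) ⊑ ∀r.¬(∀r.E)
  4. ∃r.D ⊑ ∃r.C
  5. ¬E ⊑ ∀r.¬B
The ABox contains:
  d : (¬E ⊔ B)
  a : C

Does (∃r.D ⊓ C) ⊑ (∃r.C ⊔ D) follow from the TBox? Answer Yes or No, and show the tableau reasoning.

Yes

1. (∃r.D ⊓ C) ⊑ (∃r.C ⊔ D)  ⇔  ((∃r.D ⊓ C) ⊓ (∀r.¬C ⊓ ¬D)) unsat w.r.t. T
   all branches close; clash {C, ¬C} at an ∃-successor
2. Hence (∃r.D ⊓ C) ⊑ (∃r.C ⊔ D): entailed.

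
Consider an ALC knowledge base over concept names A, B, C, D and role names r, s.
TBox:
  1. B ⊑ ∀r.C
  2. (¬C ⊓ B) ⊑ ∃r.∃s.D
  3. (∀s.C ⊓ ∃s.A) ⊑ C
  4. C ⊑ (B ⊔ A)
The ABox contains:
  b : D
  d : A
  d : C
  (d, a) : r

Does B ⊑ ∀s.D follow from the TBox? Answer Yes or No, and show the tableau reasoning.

1. B ⊑ ∀s.D  ⇔  (B ⊓ ∃s.¬D) unsat w.r.t. T
   apply at x₀: B⊑∀r.C
   open: L(x₀) ⊇ {B, ¬C, ∀r.C, ∃r.∃s.D, ∃s.¬C, …} (+ ∃-successors)
2. Hence B ⊑ ∀s.D: not entailed.

No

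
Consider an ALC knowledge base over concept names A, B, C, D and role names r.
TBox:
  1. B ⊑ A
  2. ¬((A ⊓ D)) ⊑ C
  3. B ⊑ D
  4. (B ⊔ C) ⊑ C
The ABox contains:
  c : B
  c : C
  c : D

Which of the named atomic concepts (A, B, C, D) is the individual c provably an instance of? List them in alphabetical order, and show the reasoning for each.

{A, B, C, D}

1. c : A?  L(c) = {B, C, D} ∪ {¬A}
   clash {A, ¬A} at c — c ∈ A
2. c : B?  L(c) = {B, C, D} ∪ {¬B}
   clash {B, ¬B} at c — c ∈ B
3. c : C?  L(c) = {B, C, D} ∪ {¬C}
   clash {C, ¬C} at c — c ∈ C
4. c : D?  L(c) = {B, C, D} ∪ {¬D}
   clash {D, ¬D} at c — c ∈ D
5. Entailed for c: {A, B, C, D}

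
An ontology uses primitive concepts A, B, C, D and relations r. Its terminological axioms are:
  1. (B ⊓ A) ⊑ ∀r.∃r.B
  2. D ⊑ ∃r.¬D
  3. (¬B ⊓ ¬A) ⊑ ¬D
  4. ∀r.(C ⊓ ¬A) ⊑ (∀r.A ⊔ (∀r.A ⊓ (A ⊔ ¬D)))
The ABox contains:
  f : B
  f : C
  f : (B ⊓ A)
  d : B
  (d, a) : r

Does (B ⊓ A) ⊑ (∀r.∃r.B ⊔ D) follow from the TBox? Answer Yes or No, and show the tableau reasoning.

1. (B ⊓ A) ⊑ (∀r.∃r.B ⊔ D)  ⇔  ((B ⊓ A) ⊓ (∃r.∀r.¬B ⊓ ¬D)) unsat w.r.t. T
   all branches close; clash {B, ¬B} at an ∃-successor
2. Hence (B ⊓ A) ⊑ (∀r.∃r.B ⊔ D): entailed.

Yes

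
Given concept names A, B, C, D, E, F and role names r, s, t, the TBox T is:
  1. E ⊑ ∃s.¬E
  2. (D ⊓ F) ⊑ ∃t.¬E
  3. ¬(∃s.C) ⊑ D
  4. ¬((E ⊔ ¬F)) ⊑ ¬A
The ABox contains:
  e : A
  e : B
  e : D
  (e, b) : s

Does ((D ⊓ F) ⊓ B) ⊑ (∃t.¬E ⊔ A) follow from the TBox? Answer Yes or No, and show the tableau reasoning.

1. ((D ⊓ F) ⊓ B) ⊑ (∃t.¬E ⊔ A)  ⇔  (((D ⊓ F) ⊓ B) ⊓ (∀t.E ⊓ ¬A)) unsat w.r.t. T
   all branches close; clash {E, ¬E} at an ∃-successor
2. Hence ((D ⊓ F) ⊓ B) ⊑ (∃t.¬E ⊔ A): entailed.

Yes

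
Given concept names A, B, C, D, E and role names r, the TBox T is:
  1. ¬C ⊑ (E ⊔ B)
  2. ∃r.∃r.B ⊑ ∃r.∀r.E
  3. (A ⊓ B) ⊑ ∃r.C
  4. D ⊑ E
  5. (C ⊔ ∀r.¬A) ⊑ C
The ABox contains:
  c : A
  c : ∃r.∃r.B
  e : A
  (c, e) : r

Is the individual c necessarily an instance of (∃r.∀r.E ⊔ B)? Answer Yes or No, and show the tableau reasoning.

Yes

1. c : (∃r.∀r.E ⊔ B)?  L(c) = {A, ∃r.∃r.B} ∪ {(∀r.∃r.¬E ⊓ ¬B)}
   clash {B, ¬B} at c — c ∈ (∃r.∀r.E ⊔ B)
2. Hence c : (∃r.∀r.E ⊔ B): entailed.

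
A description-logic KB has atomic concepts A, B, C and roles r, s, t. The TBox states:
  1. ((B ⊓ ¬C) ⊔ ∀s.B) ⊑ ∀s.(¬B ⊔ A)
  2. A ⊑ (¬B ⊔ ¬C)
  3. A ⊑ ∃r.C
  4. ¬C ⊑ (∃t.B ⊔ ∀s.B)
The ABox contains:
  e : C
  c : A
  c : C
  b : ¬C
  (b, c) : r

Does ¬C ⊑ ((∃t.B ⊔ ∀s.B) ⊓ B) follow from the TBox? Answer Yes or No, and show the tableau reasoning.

No

1. ¬C ⊑ ((∃t.B ⊔ ∀s.B) ⊓ B)  ⇔  (¬C ⊓ ((∀t.¬B ⊓ ∃s.¬B) ⊔ ¬B)) unsat w.r.t. T
   apply at x₀: ¬C⊑(∃t.B ⊔ ∀s.B)
   open: L(x₀) ⊇ {¬A, ¬B, ¬C, ∃s.¬B, ∃t.B} (+ ∃-successors)
2. Hence ¬C ⊑ ((∃t.B ⊔ ∀s.B) ⊓ B): not entailed.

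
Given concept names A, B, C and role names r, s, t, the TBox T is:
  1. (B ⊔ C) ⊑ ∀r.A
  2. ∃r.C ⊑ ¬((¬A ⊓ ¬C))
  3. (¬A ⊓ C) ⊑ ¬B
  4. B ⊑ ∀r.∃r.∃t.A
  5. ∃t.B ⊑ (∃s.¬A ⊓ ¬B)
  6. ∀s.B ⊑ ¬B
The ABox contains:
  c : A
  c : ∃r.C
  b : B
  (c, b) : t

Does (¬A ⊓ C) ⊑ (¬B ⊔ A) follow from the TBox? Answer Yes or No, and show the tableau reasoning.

1. (¬A ⊓ C) ⊑ (¬B ⊔ A)  ⇔  ((¬A ⊓ C) ⊓ (B ⊓ ¬A)) unsat w.r.t. T
   all branches close; clash {B, ¬B} at x₀
2. Hence (¬A ⊓ C) ⊑ (¬B ⊔ A): entailed.

Yes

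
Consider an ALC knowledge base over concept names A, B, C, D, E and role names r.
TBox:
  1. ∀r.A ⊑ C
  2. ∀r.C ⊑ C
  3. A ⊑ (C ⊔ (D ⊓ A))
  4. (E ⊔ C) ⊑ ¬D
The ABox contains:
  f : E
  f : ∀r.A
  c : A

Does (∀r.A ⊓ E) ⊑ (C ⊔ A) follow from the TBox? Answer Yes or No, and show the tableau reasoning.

1. (∀r.A ⊓ E) ⊑ (C ⊔ A)  ⇔  ((∀r.A ⊓ E) ⊓ (¬C ⊓ ¬A)) unsat w.r.t. T
   all branches close; clash {C, ¬C} at x₀
2. Hence (∀r.A ⊓ E) ⊑ (C ⊔ A): entailed.

Yes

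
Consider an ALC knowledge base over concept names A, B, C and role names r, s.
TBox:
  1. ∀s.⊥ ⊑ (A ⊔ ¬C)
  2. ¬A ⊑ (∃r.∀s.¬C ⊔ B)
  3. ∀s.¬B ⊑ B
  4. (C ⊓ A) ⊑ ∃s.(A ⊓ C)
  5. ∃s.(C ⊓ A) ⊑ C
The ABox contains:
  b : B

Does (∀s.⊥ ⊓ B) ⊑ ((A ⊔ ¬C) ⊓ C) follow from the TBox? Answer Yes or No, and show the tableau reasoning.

1. (∀s.⊥ ⊓ B) ⊑ ((A ⊔ ¬C) ⊓ C)  ⇔  ((∀s.⊥ ⊓ B) ⊓ ((¬A ⊓ C) ⊔ ¬C)) unsat w.r.t. T
   apply at x₀: ∀s.⊥⊑(A ⊔ ¬C)
   open: L(x₀) ⊇ {A, B, ¬C, ∀s.(¬C ⊔ ¬A), ∀s.⊥}
2. Hence (∀s.⊥ ⊓ B) ⊑ ((A ⊔ ¬C) ⊓ C): not entailed.

No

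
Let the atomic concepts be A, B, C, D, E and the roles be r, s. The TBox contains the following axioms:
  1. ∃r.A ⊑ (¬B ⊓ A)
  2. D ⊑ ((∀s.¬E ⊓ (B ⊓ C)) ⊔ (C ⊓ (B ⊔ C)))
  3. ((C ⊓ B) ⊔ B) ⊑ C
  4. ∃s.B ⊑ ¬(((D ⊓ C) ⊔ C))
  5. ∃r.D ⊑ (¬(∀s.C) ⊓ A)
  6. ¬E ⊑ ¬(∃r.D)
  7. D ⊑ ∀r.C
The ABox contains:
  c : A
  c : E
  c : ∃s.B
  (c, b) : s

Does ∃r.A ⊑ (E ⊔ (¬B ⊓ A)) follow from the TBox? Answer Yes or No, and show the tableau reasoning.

Yes

1. ∃r.A ⊑ (E ⊔ (¬B ⊓ A))  ⇔  (∃r.A ⊓ (¬E ⊓ (B ⊔ ¬A))) unsat w.r.t. T
   all branches close; clash {A, ¬A} at x₀
2. Hence ∃r.A ⊑ (E ⊔ (¬B ⊓ A)): entailed.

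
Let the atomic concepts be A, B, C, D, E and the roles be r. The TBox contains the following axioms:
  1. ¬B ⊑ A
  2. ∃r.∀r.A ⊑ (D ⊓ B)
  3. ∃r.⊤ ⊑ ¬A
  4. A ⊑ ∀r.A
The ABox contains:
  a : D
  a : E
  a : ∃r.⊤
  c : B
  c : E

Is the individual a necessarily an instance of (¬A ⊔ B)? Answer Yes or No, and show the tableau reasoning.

1. a : (¬A ⊔ B)?  L(a) = {D, E, ∃r.⊤} ∪ {(A ⊓ ¬B)}
   clash {A, ¬A} at a — a ∈ (¬A ⊔ B)
2. Hence a : (¬A ⊔ B): entailed.

Yes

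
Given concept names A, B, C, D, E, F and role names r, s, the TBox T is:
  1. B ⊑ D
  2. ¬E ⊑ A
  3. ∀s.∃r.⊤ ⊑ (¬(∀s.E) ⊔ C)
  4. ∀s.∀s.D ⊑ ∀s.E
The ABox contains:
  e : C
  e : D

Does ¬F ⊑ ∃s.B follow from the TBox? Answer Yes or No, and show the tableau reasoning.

1. ¬F ⊑ ∃s.B  ⇔  (¬F ⊓ ∀s.¬B) unsat w.r.t. T
   open: L(x₀) ⊇ {E, ¬B, ¬F, ∀s.¬B, ∃s.∀r.⊥, …} (+ ∃-successors)
2. Hence ¬F ⊑ ∃s.B: not entailed.

No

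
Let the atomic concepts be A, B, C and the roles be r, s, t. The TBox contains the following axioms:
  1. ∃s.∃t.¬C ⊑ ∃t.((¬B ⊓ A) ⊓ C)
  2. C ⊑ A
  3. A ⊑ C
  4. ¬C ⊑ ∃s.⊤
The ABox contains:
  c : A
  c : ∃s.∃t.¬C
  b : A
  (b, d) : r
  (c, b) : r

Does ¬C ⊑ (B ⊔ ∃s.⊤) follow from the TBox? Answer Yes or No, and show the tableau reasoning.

Yes

1. ¬C ⊑ (B ⊔ ∃s.⊤)  ⇔  (¬C ⊓ (¬B ⊓ ∀s.⊥)) unsat w.r.t. T
   all branches close; clash {C, ¬C} at x₀
2. Hence ¬C ⊑ (B ⊔ ∃s.⊤): entailed.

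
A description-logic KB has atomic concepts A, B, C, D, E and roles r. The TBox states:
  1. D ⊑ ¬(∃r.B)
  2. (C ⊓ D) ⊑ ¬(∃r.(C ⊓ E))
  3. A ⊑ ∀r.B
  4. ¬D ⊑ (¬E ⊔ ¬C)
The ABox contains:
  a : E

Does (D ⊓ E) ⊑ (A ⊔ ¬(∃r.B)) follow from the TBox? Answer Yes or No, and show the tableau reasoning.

Yes

1. (D ⊓ E) ⊑ (A ⊔ ¬(∃r.B))  ⇔  ((D ⊓ E) ⊓ (¬A ⊓ ∃r.B)) unsat w.r.t. T
   all branches close; clash {B, ¬B} at an ∃-successor
2. Hence (D ⊓ E) ⊑ (A ⊔ ¬(∃r.B)): entailed.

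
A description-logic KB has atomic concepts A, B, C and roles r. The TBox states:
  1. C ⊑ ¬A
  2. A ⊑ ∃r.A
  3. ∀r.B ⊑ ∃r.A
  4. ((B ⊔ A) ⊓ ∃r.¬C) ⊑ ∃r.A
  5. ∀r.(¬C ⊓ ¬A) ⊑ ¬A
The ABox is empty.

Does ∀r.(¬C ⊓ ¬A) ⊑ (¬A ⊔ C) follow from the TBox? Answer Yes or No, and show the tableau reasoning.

1. ∀r.(¬C ⊓ ¬A) ⊑ (¬A ⊔ C)  ⇔  (∀r.(¬C ⊓ ¬A) ⊓ (A ⊓ ¬C)) unsat w.r.t. T
   all branches close; clash {A, ¬A} at x₀
2. Hence ∀r.(¬C ⊓ ¬A) ⊑ (¬A ⊔ C): entailed.

Yes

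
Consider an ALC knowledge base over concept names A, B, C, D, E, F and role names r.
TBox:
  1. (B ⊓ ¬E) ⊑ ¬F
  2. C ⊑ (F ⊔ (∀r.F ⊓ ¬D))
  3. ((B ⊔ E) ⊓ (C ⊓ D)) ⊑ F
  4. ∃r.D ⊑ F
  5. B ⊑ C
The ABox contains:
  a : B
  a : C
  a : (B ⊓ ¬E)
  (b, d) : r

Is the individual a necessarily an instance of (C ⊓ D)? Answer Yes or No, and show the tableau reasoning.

1. a : (C ⊓ D)?  L(a) = {B, C, (B ⊓ ¬E)} ∪ {(¬C ⊔ ¬D)}
   apply at a: (B ⊓ ¬E)⊑¬F; C⊑(F ⊔ (∀r.F ⊓ ¬D))
   open: L(a) ⊇ {B, C, ¬D, ¬E, ¬F, …} — a ∉ (C ⊓ D) possible
2. Hence a : (C ⊓ D): not entailed.

No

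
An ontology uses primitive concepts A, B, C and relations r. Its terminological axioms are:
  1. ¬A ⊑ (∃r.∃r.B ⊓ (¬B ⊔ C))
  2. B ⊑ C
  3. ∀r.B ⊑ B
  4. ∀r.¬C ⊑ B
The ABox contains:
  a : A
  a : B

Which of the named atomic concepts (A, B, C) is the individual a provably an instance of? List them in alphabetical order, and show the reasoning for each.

{A, B, C}

1. a : A?  L(a) = {A, B} ∪ {¬A}
   clash {A, ¬A} at a — a ∈ A
2. a : B?  L(a) = {A, B} ∪ {¬B}
   clash {B, ¬B} at a — a ∈ B
3. a : C?  L(a) = {A, B} ∪ {¬C}
   clash {C, ¬C} at a — a ∈ C
4. Entailed for a: {A, B, C}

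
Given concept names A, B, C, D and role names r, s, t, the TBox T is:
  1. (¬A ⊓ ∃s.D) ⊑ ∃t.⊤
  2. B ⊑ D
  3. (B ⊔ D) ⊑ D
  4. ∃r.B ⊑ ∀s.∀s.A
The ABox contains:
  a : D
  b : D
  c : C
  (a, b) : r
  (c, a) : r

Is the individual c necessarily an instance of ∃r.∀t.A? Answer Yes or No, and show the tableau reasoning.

1. c : ∃r.∀t.A?  L(c) = {C} ∪ {∀r.∃t.¬A}
   open: L(c) ⊇ {A, C, ¬B, ¬D, ∀r.¬B, …} — c ∉ ∃r.∀t.A possible
2. Hence c : ∃r.∀t.A: not entailed.

No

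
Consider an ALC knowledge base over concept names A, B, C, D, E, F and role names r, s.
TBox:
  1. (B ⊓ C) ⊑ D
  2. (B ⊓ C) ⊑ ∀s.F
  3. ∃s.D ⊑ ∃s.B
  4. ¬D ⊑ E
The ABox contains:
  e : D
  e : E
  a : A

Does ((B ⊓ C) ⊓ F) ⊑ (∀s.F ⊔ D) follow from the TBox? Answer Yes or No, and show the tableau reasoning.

Yes

1. ((B ⊓ C) ⊓ F) ⊑ (∀s.F ⊔ D)  ⇔  (((B ⊓ C) ⊓ F) ⊓ (∃s.¬F ⊓ ¬D)) unsat w.r.t. T
   all branches close; clash {D, ¬D} at x₀
2. Hence ((B ⊓ C) ⊓ F) ⊑ (∀s.F ⊔ D): entailed.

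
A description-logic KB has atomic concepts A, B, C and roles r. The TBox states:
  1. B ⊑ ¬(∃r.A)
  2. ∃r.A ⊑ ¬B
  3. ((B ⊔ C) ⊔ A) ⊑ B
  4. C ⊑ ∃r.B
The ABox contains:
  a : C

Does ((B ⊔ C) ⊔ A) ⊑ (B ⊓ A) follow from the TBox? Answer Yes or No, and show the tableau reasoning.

No

1. ((B ⊔ C) ⊔ A) ⊑ (B ⊓ A)  ⇔  (((B ⊔ C) ⊔ A) ⊓ (¬B ⊔ ¬A)) unsat w.r.t. T
   apply at x₀: ((B ⊔ C) ⊔ A)⊑B
   open: L(x₀) ⊇ {B, ¬A, ¬C, ∀r.¬A}
2. Hence ((B ⊔ C) ⊔ A) ⊑ (B ⊓ A): not entailed.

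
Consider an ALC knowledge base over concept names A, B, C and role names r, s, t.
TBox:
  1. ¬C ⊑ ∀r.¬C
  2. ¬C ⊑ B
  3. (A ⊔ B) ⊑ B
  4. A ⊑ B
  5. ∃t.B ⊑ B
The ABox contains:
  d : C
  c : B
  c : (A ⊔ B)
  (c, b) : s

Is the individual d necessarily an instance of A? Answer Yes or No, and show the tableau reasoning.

No

1. d : A?  L(d) = {C} ∪ {¬A}
   open: L(d) ⊇ {C, ¬A, ¬B, ∀t.¬B} — d ∉ A possible
2. Hence d : A: not entailed.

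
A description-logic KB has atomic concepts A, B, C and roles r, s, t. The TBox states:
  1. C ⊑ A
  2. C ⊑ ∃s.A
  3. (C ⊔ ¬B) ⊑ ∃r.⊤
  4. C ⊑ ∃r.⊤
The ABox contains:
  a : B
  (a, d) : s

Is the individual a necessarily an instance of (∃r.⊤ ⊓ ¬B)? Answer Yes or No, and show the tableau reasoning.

No

1. a : (∃r.⊤ ⊓ ¬B)?  L(a) = {B} ∪ {(∀r.⊥ ⊔ B)}
   open: L(a) ⊇ {B, ¬C} — a ∉ (∃r.⊤ ⊓ ¬B) possible
2. Hence a : (∃r.⊤ ⊓ ¬B): not entailed.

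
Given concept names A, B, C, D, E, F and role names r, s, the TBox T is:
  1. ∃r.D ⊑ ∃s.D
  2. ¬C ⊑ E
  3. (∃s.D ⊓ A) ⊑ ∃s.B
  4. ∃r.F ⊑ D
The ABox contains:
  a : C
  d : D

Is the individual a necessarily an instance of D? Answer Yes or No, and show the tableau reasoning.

No

1. a : D?  L(a) = {C} ∪ {¬D}
   open: L(a) ⊇ {C, ¬D, ∀r.¬D, ∀r.¬F, ∀s.¬D} — a ∉ D possible
2. Hence a : D: not entailed.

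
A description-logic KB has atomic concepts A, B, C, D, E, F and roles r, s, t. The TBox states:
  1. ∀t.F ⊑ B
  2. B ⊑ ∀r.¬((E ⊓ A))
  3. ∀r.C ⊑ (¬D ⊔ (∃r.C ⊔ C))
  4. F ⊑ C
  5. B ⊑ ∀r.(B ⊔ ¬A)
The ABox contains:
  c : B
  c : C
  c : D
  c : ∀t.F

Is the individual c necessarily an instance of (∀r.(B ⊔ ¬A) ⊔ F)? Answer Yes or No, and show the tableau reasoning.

1. c : (∀r.(B ⊔ ¬A) ⊔ F)?  L(c) = {B, C, D, ∀t.F} ∪ {(∃r.(¬B ⊓ A) ⊓ ¬F)}
   clash {A, ¬A} at an ∃-successor — c ∈ (∀r.(B ⊔ ¬A) ⊔ F)
2. Hence c : (∀r.(B ⊔ ¬A) ⊔ F): entailed.

Yes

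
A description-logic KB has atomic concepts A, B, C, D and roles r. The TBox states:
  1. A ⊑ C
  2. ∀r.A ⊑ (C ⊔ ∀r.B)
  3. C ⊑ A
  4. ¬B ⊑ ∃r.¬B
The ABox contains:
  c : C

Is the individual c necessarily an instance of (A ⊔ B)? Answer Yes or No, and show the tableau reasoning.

Yes

1. c : (A ⊔ B)?  L(c) = {C} ∪ {(¬A ⊓ ¬B)}
   clash {A, ¬A} at c — c ∈ (A ⊔ B)
2. Hence c : (A ⊔ B): entailed.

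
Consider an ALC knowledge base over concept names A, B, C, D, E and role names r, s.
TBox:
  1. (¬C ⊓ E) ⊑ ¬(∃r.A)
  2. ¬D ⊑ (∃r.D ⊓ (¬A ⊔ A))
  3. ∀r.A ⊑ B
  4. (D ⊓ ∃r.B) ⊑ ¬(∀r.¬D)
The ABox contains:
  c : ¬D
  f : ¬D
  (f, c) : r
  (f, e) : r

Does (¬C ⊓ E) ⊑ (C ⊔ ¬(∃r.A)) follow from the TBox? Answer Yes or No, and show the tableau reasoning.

Yes

1. (¬C ⊓ E) ⊑ (C ⊔ ¬(∃r.A))  ⇔  ((¬C ⊓ E) ⊓ (¬C ⊓ ∃r.A)) unsat w.r.t. T
   all branches close; clash {A, ¬A} at an ∃-successor
2. Hence (¬C ⊓ E) ⊑ (C ⊔ ¬(∃r.A)): entailed.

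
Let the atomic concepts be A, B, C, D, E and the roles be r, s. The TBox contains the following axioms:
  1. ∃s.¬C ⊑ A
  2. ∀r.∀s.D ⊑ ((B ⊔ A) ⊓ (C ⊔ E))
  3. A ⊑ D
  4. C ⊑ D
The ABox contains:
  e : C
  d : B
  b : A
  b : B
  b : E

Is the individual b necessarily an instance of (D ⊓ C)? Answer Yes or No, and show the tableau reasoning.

No

1. b : (D ⊓ C)?  L(b) = {A, B, E} ∪ {(¬D ⊔ ¬C)}
   apply at b: A⊑D
   open: L(b) ⊇ {A, B, D, E, ¬C, …} (+ ∃-successors) — b ∉ (D ⊓ C) possible
2. Hence b : (D ⊓ C): not entailed.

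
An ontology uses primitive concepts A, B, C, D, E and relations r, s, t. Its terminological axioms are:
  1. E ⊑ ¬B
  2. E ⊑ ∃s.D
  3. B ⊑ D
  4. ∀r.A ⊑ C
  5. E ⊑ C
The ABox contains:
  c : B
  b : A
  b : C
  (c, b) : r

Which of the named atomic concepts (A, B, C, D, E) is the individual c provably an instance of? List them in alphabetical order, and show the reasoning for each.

1. c : A?  L(c) = {B} ∪ {¬A}
   apply at c: B⊑D
   open: L(c) ⊇ {B, D, ¬A, ¬E, ∃r.¬A} (+ ∃-successors) — c ∉ A possible
2. c : B?  L(c) = {B} ∪ {¬B}
   clash {B, ¬B} at c — c ∈ B
3. c : C?  L(c) = {B} ∪ {¬C}
   apply at c: B⊑D
   open: L(c) ⊇ {B, D, ¬C, ¬E, ∃r.¬A} (+ ∃-successors) — c ∉ C possible
4. c : D?  L(c) = {B} ∪ {¬D}
   clash {D, ¬D} at c — c ∈ D
5. c : E?  L(c) = {B} ∪ {¬E}
   apply at c: B⊑D
   open: L(c) ⊇ {B, D, ¬E, ∃r.¬A} (+ ∃-successors) — c ∉ E possible
6. Entailed for c: {B, D}

{B, D}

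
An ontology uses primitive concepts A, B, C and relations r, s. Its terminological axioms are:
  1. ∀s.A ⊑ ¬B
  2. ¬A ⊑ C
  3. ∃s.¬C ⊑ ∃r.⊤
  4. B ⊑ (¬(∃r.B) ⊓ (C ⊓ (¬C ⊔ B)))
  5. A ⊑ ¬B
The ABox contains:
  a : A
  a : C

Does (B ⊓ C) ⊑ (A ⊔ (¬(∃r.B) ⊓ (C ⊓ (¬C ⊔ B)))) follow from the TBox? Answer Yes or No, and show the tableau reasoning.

Yes

1. (B ⊓ C) ⊑ (A ⊔ (¬(∃r.B) ⊓ (C ⊓ (¬C ⊔ B))))  ⇔  ((B ⊓ C) ⊓ (¬A ⊓ (∃r.B ⊔ (¬C ⊔ (C ⊓ ¬B))))) unsat w.r.t. T
   all branches close; clash {B, ¬B} at x₀
2. Hence (B ⊓ C) ⊑ (A ⊔ (¬(∃r.B) ⊓ (C ⊓ (¬C ⊔ B)))): entailed.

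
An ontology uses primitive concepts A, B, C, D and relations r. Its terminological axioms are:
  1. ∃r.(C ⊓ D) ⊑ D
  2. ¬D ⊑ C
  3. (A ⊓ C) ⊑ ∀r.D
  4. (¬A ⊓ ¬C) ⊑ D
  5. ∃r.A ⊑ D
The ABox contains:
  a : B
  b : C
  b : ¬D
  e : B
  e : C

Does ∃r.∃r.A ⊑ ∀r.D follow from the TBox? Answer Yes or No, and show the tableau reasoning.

No

1. ∃r.∃r.A ⊑ ∀r.D  ⇔  (∃r.∃r.A ⊓ ∃r.¬D) unsat w.r.t. T
   open: L(x₀) ⊇ {D, ¬A, ∃r.¬D, ∃r.∃r.A} (+ ∃-successors)
2. Hence ∃r.∃r.A ⊑ ∀r.D: not entailed.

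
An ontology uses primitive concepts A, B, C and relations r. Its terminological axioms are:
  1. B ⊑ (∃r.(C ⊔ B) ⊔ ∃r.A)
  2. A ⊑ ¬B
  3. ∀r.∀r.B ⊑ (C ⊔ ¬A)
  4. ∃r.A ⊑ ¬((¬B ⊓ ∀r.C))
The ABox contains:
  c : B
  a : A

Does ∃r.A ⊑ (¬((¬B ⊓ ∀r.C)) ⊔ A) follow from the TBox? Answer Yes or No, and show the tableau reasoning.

Yes

1. ∃r.A ⊑ (¬((¬B ⊓ ∀r.C)) ⊔ A)  ⇔  (∃r.A ⊓ ((¬B ⊓ ∀r.C) ⊓ ¬A)) unsat w.r.t. T
   all branches close; clash {C, ¬C} at an ∃-successor
2. Hence ∃r.A ⊑ (¬((¬B ⊓ ∀r.C)) ⊔ A): entailed.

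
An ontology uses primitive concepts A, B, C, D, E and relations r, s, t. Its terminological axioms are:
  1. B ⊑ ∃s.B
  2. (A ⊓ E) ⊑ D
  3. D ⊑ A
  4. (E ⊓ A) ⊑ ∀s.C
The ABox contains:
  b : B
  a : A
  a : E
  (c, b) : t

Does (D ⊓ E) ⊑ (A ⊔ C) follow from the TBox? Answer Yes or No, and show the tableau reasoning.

1. (D ⊓ E) ⊑ (A ⊔ C)  ⇔  ((D ⊓ E) ⊓ (¬A ⊓ ¬C)) unsat w.r.t. T
   all branches close; clash {A, ¬A} at x₀
2. Hence (D ⊓ E) ⊑ (A ⊔ C): entailed.

Yes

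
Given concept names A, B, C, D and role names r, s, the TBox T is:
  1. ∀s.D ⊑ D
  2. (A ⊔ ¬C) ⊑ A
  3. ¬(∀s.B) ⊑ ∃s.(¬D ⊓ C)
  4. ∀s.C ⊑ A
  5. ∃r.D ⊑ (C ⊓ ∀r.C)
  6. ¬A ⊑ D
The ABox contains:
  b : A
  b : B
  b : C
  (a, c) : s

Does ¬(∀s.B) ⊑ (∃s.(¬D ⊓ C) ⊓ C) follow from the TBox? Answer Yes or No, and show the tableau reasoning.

1. ¬(∀s.B) ⊑ (∃s.(¬D ⊓ C) ⊓ C)  ⇔  (∃s.¬B ⊓ (∀s.(D ⊔ ¬C) ⊔ ¬C)) unsat w.r.t. T
   apply at x₀: ¬(∀s.B)⊑∃s.(¬D ⊓ C)
   open: L(x₀) ⊇ {A, ¬C, ∀r.¬D, ∃s.(¬D ⊓ C), ∃s.¬B, …} (+ ∃-successors)
2. Hence ¬(∀s.B) ⊑ (∃s.(¬D ⊓ C) ⊓ C): not entailed.

No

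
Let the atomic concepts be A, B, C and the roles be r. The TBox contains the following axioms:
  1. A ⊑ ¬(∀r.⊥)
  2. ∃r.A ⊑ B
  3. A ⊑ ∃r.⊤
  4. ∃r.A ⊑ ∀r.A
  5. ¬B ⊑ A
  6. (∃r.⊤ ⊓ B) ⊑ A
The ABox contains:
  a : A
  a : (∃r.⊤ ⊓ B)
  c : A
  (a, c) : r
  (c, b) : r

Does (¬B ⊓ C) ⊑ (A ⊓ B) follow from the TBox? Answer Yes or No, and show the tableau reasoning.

No

1. (¬B ⊓ C) ⊑ (A ⊓ B)  ⇔  ((¬B ⊓ C) ⊓ (¬A ⊔ ¬B)) unsat w.r.t. T
   apply at x₀: ¬B⊑A
   open: L(x₀) ⊇ {A, C, ¬B, ∀r.¬A, ∃r.⊤} (+ ∃-successors)
2. Hence (¬B ⊓ C) ⊑ (A ⊓ B): not entailed.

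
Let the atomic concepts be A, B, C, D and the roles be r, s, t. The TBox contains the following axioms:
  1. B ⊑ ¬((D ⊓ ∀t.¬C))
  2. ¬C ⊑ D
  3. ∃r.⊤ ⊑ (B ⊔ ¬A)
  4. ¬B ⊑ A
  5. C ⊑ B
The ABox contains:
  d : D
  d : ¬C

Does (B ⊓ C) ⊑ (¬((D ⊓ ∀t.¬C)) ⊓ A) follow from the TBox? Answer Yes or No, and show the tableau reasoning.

1. (B ⊓ C) ⊑ (¬((D ⊓ ∀t.¬C)) ⊓ A)  ⇔  ((B ⊓ C) ⊓ ((D ⊓ ∀t.¬C) ⊔ ¬A)) unsat w.r.t. T
   apply at x₀: B⊑¬((D ⊓ ∀t.¬C))
   open: L(x₀) ⊇ {B, C, ¬A, ¬D, ∀r.⊥}
2. Hence (B ⊓ C) ⊑ (¬((D ⊓ ∀t.¬C)) ⊓ A): not entailed.

No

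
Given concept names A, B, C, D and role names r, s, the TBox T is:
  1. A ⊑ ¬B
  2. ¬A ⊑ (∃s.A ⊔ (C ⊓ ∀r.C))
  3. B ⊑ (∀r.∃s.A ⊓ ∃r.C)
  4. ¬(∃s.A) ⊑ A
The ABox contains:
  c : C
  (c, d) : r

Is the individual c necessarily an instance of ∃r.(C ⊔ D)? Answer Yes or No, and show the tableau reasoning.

No

1. c : ∃r.(C ⊔ D)?  L(c) = {C} ∪ {∀r.(¬C ⊓ ¬D)}
   open: L(c) ⊇ {C, ¬A, ¬B, ∀r.(¬C ⊓ ¬D), ∃s.A} (+ ∃-successors) — c ∉ ∃r.(C ⊔ D) possible
2. Hence c : ∃r.(C ⊔ D): not entailed.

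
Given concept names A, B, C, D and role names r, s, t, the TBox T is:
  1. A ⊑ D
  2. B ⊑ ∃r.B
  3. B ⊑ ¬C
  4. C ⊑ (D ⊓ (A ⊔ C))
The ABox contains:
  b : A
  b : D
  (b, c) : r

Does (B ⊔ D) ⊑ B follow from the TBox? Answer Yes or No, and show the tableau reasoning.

1. (B ⊔ D) ⊑ B  ⇔  ((B ⊔ D) ⊓ ¬B) unsat w.r.t. T
   open: L(x₀) ⊇ {D, ¬B, ¬C}
2. Hence (B ⊔ D) ⊑ B: not entailed.

No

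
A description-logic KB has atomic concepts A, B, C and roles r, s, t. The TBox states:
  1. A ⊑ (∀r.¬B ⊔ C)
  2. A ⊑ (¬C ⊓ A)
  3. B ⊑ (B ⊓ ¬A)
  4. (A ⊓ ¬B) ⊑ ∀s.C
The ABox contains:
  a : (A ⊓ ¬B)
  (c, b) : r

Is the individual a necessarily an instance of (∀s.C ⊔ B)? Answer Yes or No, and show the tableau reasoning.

Yes

1. a : (∀s.C ⊔ B)?  L(a) = {(A ⊓ ¬B)} ∪ {(∃s.¬C ⊓ ¬B)}
   clash {C, ¬C} at a — a ∈ (∀s.C ⊔ B)
2. Hence a : (∀s.C ⊔ B): entailed.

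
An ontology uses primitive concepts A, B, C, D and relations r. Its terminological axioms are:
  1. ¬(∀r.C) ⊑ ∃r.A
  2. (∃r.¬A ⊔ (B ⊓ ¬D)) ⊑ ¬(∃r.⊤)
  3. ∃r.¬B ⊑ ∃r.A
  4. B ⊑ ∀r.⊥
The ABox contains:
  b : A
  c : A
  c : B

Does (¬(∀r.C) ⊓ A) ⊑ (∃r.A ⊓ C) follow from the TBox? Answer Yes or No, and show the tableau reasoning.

No

1. (¬(∀r.C) ⊓ A) ⊑ (∃r.A ⊓ C)  ⇔  ((∃r.¬C ⊓ A) ⊓ (∀r.¬A ⊔ ¬C)) unsat w.r.t. T
   apply at x₀: ¬(∀r.C)⊑∃r.A
   open: L(x₀) ⊇ {A, ¬B, ¬C, ∀r.A, ∀r.B, …} (+ ∃-successors)
2. Hence (¬(∀r.C) ⊓ A) ⊑ (∃r.A ⊓ C): not entailed.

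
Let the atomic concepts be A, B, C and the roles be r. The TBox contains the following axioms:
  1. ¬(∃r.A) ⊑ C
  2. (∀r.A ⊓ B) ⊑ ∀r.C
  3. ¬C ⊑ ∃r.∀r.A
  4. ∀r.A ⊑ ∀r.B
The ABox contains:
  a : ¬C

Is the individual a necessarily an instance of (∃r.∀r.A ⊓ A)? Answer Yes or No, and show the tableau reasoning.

1. a : (∃r.∀r.A ⊓ A)?  L(a) = {¬C} ∪ {(∀r.∃r.¬A ⊔ ¬A)}
   apply at a: ¬C⊑∃r.∀r.A
   open: L(a) ⊇ {¬A, ¬C, ∃r.A, ∃r.¬A, ∃r.∀r.A} (+ ∃-successors) — a ∉ (∃r.∀r.A ⊓ A) possible
2. Hence a : (∃r.∀r.A ⊓ A): not entailed.

No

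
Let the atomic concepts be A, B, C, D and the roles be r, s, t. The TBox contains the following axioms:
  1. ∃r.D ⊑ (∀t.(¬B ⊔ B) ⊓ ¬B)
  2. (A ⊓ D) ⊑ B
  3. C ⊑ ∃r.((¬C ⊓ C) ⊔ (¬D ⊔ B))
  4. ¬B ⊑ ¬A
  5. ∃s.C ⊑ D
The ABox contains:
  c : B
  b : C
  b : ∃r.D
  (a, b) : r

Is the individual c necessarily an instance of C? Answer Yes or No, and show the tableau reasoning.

No

1. c : C?  L(c) = {B} ∪ {¬C}
   open: L(c) ⊇ {B, ¬C, ∀r.¬D, ∀s.¬C} — c ∉ C possible
2. Hence c : C: not entailed.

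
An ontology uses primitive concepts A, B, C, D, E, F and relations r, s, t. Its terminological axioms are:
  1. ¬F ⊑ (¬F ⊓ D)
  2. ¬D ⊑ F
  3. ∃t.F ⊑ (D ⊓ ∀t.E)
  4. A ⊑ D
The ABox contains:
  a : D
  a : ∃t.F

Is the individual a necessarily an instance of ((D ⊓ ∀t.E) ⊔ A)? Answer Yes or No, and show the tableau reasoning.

Yes

1. a : ((D ⊓ ∀t.E) ⊔ A)?  L(a) = {D, ∃t.F} ∪ {((¬D ⊔ ∃t.¬E) ⊓ ¬A)}
   clash {E, ¬E} at an ∃-successor — a ∈ ((D ⊓ ∀t.E) ⊔ A)
2. Hence a : ((D ⊓ ∀t.E) ⊔ A): entailed.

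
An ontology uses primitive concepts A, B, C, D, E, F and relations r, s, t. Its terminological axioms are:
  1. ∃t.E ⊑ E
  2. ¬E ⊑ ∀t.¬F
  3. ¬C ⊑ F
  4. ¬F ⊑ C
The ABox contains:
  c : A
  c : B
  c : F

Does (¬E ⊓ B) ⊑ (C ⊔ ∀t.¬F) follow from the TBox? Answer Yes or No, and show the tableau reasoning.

Yes

1. (¬E ⊓ B) ⊑ (C ⊔ ∀t.¬F)  ⇔  ((¬E ⊓ B) ⊓ (¬C ⊓ ∃t.F)) unsat w.r.t. T
   all branches close; clash {E, ¬E} at x₀
2. Hence (¬E ⊓ B) ⊑ (C ⊔ ∀t.¬F): entailed.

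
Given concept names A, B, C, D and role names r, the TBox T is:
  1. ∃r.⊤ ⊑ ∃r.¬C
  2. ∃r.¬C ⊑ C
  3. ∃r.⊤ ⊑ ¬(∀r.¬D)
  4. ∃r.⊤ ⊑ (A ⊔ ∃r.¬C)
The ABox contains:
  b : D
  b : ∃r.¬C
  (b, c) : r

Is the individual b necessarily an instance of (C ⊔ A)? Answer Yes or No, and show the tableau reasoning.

1. b : (C ⊔ A)?  L(b) = {D, ∃r.¬C} ∪ {(¬C ⊓ ¬A)}
   clash {C, ¬C} at b — b ∈ (C ⊔ A)
2. Hence b : (C ⊔ A): entailed.

Yes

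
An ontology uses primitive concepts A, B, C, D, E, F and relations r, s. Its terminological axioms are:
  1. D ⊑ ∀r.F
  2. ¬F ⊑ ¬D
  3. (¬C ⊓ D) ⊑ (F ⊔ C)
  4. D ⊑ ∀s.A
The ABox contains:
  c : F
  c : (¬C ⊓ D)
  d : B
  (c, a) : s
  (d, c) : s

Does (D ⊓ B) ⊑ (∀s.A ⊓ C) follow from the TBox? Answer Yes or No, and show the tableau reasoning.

1. (D ⊓ B) ⊑ (∀s.A ⊓ C)  ⇔  ((D ⊓ B) ⊓ (∃s.¬A ⊔ ¬C)) unsat w.r.t. T
   apply at x₀: D⊑∀r.F; D⊑∀s.A
   open: L(x₀) ⊇ {B, D, F, ¬C, ∀r.F, …}
2. Hence (D ⊓ B) ⊑ (∀s.A ⊓ C): not entailed.

No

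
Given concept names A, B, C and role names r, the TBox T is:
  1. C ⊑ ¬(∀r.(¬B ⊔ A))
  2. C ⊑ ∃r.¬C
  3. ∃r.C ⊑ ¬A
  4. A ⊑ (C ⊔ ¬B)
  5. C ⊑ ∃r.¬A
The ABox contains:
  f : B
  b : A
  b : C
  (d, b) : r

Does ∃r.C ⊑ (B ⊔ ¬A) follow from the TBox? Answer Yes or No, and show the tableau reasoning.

1. ∃r.C ⊑ (B ⊔ ¬A)  ⇔  (∃r.C ⊓ (¬B ⊓ A)) unsat w.r.t. T
   all branches close; clash {A, ¬A} at x₀
2. Hence ∃r.C ⊑ (B ⊔ ¬A): entailed.

Yes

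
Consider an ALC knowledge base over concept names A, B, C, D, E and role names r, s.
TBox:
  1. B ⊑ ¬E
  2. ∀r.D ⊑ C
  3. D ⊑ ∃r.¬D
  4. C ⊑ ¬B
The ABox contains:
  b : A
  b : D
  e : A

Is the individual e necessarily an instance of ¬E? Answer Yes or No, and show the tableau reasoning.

1. e : ¬E?  L(e) = {A} ∪ {E}
   open: L(e) ⊇ {A, E, ¬B, ¬D, ∃r.¬D} (+ ∃-successors) — e ∉ ¬E possible
2. Hence e : ¬E: not entailed.

No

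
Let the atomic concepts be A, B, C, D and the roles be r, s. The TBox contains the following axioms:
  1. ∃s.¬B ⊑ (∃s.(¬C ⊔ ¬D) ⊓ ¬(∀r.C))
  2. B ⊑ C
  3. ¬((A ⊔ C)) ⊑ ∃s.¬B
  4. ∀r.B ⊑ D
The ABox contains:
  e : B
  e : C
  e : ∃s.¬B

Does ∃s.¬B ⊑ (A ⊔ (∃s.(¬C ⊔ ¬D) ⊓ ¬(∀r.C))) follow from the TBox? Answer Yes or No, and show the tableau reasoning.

Yes

1. ∃s.¬B ⊑ (A ⊔ (∃s.(¬C ⊔ ¬D) ⊓ ¬(∀r.C)))  ⇔  (∃s.¬B ⊓ (¬A ⊓ (∀s.(C ⊓ D) ⊔ ∀r.C))) unsat w.r.t. T
   all branches close; clash {C, ¬C} at an ∃-successor
2. Hence ∃s.¬B ⊑ (A ⊔ (∃s.(¬C ⊔ ¬D) ⊓ ¬(∀r.C))): entailed.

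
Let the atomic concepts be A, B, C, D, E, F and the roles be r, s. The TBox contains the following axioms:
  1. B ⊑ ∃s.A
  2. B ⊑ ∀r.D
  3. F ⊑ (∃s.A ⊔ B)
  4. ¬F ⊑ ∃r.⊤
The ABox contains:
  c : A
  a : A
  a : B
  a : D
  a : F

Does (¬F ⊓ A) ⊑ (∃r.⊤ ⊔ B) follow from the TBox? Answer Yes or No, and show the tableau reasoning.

1. (¬F ⊓ A) ⊑ (∃r.⊤ ⊔ B)  ⇔  ((¬F ⊓ A) ⊓ (∀r.⊥ ⊓ ¬B)) unsat w.r.t. T
   all branches close; clash ⊥ at an ∃-successor
2. Hence (¬F ⊓ A) ⊑ (∃r.⊤ ⊔ B): entailed.

Yes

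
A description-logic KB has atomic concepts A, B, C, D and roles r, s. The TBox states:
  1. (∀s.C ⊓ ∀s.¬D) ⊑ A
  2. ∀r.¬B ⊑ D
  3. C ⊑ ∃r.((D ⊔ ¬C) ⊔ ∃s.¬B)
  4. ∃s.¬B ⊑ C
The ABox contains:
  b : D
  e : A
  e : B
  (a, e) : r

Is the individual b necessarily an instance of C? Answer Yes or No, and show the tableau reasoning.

No

1. b : C?  L(b) = {D} ∪ {¬C}
   open: L(b) ⊇ {D, ¬C, ∀s.B, ∃s.¬C} (+ ∃-successors) — b ∉ C possible
2. Hence b : C: not entailed.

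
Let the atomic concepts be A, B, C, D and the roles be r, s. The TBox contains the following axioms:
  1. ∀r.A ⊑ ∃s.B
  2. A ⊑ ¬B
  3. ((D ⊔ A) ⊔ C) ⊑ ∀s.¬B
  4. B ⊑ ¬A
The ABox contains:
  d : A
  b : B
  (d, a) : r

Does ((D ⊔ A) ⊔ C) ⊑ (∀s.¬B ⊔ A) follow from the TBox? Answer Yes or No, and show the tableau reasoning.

Yes

1. ((D ⊔ A) ⊔ C) ⊑ (∀s.¬B ⊔ A)  ⇔  (((D ⊔ A) ⊔ C) ⊓ (∃s.B ⊓ ¬A)) unsat w.r.t. T
   all branches close; clash {B, ¬B} at an ∃-successor
2. Hence ((D ⊔ A) ⊔ C) ⊑ (∀s.¬B ⊔ A): entailed.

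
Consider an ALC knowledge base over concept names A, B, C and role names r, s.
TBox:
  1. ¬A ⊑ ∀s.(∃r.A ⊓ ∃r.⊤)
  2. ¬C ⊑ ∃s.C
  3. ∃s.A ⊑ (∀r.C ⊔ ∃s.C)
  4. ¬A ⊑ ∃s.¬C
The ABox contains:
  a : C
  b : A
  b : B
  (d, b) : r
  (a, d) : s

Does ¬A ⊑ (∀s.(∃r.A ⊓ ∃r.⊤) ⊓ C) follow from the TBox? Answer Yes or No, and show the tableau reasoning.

No

1. ¬A ⊑ (∀s.(∃r.A ⊓ ∃r.⊤) ⊓ C)  ⇔  (¬A ⊓ (∃s.(∀r.¬A ⊔ ∀r.⊥) ⊔ ¬C)) unsat w.r.t. T
   apply at x₀: ¬A⊑∀s.(∃r.A ⊓ ∃r.⊤); ¬A⊑∃s.¬C
   open: L(x₀) ⊇ {¬A, ¬C, ∀s.(∃r.A ⊓ ∃r.⊤), ∀s.¬A, ∃s.C, …} (+ ∃-successors)
2. Hence ¬A ⊑ (∀s.(∃r.A ⊓ ∃r.⊤) ⊓ C): not entailed.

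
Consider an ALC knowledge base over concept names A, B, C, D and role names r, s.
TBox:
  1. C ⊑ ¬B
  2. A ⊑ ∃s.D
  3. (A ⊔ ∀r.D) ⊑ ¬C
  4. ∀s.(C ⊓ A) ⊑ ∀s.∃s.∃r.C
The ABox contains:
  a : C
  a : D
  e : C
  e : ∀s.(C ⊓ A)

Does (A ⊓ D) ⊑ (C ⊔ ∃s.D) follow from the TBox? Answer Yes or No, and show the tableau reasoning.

Yes

1. (A ⊓ D) ⊑ (C ⊔ ∃s.D)  ⇔  ((A ⊓ D) ⊓ (¬C ⊓ ∀s.¬D)) unsat w.r.t. T
   all branches close; clash {D, ¬D} at an ∃-successor
2. Hence (A ⊓ D) ⊑ (C ⊔ ∃s.D): entailed.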